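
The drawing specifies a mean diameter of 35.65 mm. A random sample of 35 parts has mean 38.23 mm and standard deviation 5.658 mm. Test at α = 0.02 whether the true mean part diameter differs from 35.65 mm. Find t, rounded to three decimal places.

2.698

H0: μ = 35.65; H1: μ ≠ 35.65 (one-sample t-test, two-sided).
t = (x̄ − μ₀)/(s/√n) = (38.23 − 35.65)/(5.658/√35) = 2.698
df = n − 1 = 34
Two-sided p-value ≈ 0.0108
Since p ≈ 0.0108 < α = 0.02, reject H0; the data support H1.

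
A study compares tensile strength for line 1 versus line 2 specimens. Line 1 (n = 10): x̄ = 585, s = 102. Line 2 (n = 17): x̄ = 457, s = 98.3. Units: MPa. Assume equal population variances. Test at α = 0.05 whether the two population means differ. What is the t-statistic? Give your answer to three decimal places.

3.223

Let group 1 = line 1, group 2 = line 2. H0: μ_1 = μ_2; H1: μ_1 ≠ μ_2 (two-sample pooled-variance t-test, two-sided).
s_p² = [(10−1)·102² + (17−1)·98.3²]/(10+17−2) = 9929.69
t = (585 − 457)/√[9929.69·(1/10 + 1/17)] = 3.223
df = n₁ + n₂ − 2 = 25
Two-sided p-value ≈ 0.004
Since p ≈ 0.004 < α = 0.05, reject H0; the data support H1.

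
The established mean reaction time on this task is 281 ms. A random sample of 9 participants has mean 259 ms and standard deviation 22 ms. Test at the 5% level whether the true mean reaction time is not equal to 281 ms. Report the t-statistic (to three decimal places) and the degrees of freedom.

H0: μ = 281; H1: μ ≠ 281 (one-sample t-test, two-sided).
t = (x̄ − μ₀)/(s/√n) = (259 − 281)/(22/√9) = -3.000
df = n − 1 = 8
Two-sided p-value ≈ 0.017
Since p ≈ 0.017 < α = 0.05, reject H0; the evidence is statistically significant.

t = -3.000, df = 8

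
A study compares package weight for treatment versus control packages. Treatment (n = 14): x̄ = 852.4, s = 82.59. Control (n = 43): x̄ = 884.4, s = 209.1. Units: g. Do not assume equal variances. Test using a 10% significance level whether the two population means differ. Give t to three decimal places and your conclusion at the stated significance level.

t = -0.825; fail to reject H0

Let group 1 = treatment, group 2 = control. H0: μ_1 = μ_2; H1: μ_1 ≠ μ_2 (Welch's two-sample t-test, two-sided).
t = (x̄_1 − x̄_2)/√(s_1²/n_1 + s_2²/n_2) = (852.4 − 884.4)/√(82.59²/14 + 209.1²/43) = -0.825
Welch–Satterthwaite df ≈ 52.76
Two-sided p-value ≈ 0.413
Since p ≈ 0.413 > α = 0.1, fail to reject H0; the evidence is not statistically significant.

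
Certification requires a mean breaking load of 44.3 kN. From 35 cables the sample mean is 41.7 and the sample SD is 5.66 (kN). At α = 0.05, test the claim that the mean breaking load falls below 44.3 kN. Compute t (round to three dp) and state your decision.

H0: μ = 44.3; H1: μ < 44.3 (one-sample t-test, left-tailed).
t = (x̄ − μ₀)/(s/√n) = (41.7 − 44.3)/(5.66/√35) = -2.718
df = n − 1 = 34
p-value = P(T ≤ -2.718) ≈ 0.0051
Since p ≈ 0.0051 < α = 0.05, reject H0; the data support H1.

t = -2.718; reject H0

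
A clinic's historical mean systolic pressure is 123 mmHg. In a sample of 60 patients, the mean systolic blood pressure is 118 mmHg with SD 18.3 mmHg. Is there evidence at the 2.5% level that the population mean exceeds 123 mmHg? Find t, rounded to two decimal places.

H0: μ = 123; H1: μ > 123 (one-sample t-test, right-tailed).
t = (x̄ − μ₀)/(s/√n) = (118 − 123)/(18.3/√60) = -2.12
df = n − 1 = 59
p-value = P(T ≥ -2.12) ≈ 0.9807
Since p ≈ 0.9807 > α = 0.025, fail to reject H0; the data do not provide sufficient evidence against H0.

-2.12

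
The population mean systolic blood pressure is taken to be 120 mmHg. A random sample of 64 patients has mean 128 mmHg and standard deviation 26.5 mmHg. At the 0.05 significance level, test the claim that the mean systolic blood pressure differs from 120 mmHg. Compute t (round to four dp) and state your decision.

t = 2.4151; reject H0

H0: μ = 120; H1: μ ≠ 120 (one-sample t-test, two-sided).
t = (x̄ − μ₀)/(s/√n) = (128 − 120)/(26.5/√64) = 2.4151
df = n − 1 = 63
Two-sided p-value ≈ 0.0186
Since p ≈ 0.0186 < α = 0.05, reject H0; the data support H1.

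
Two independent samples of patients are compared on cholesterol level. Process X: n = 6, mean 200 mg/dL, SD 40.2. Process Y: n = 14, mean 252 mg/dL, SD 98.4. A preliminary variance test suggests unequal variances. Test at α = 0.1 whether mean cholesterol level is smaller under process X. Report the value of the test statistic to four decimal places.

-1.6775

Let group 1 = process X, group 2 = process Y. H0: μ_1 = μ_2; H1: μ_1 < μ_2 (Welch's two-sample t-test, left-tailed).
t = (x̄_1 − x̄_2)/√(s_1²/n_1 + s_2²/n_2) = (200 − 252)/√(40.2²/6 + 98.4²/14) = -1.6775
Welch–Satterthwaite df ≈ 18.00
p-value = P(T ≤ -1.6775) ≈ 0.055
Since p ≈ 0.055 < α = 0.1, reject H0; the evidence is statistically significant.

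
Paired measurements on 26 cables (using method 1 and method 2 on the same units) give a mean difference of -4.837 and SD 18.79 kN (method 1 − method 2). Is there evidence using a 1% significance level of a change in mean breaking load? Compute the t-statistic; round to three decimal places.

-1.313

H0: μ_d = 0; H1: μ_d ≠ 0 (paired t-test on the differences, two-sided).
t = d̄/(s_d/√n) = -4.837/(18.79/√26) = -1.313
df = n − 1 = 25
Two-sided p-value ≈ 0.2012
Since p ≈ 0.2012 > α = 0.01, fail to reject H0; the evidence is not statistically significant.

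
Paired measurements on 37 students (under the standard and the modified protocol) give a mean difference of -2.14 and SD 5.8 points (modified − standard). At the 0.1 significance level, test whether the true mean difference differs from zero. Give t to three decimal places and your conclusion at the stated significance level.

t = -2.244; reject H0

H0: μ_d = 0; H1: μ_d ≠ 0 (paired t-test on the differences, two-sided).
t = d̄/(s_d/√n) = -2.14/(5.8/√37) = -2.244
df = n − 1 = 36
Two-sided p-value ≈ 0.031
Since p ≈ 0.031 < α = 0.1, reject H0; the data support H1.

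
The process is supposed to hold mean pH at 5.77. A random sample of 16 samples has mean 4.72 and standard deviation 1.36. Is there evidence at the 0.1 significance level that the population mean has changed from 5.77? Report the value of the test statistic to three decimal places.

H0: μ = 5.77; H1: μ ≠ 5.77 (one-sample t-test, two-sided).
t = (x̄ − μ₀)/(s/√n) = (4.72 − 5.77)/(1.36/√16) = -3.088
df = n − 1 = 15
Two-sided p-value ≈ 0.0075
Since p ≈ 0.0075 < α = 0.1, reject H0; the data support H1.

-3.088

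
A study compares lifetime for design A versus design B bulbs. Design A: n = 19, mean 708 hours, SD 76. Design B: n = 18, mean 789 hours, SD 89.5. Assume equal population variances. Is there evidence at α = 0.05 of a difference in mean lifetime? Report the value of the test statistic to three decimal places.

-2.973

Let group 1 = design A, group 2 = design B. H0: μ_1 = μ_2; H1: μ_1 ≠ μ_2 (two-sample pooled-variance t-test, two-sided).
s_p² = [(19−1)·76² + (18−1)·89.5²]/(19+18−2) = 6861.21
t = (708 − 789)/√[6861.21·(1/19 + 1/18)] = -2.973
df = n₁ + n₂ − 2 = 35
Two-sided p-value ≈ 0.0053
Since p ≈ 0.0053 < α = 0.05, reject H0; the data support H1.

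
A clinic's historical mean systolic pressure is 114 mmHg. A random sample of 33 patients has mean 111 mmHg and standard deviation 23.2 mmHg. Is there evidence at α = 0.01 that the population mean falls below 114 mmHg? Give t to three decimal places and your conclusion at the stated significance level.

t = -0.743; fail to reject H0

H0: μ = 114; H1: μ < 114 (one-sample t-test, left-tailed).
t = (x̄ − μ₀)/(s/√n) = (111 − 114)/(23.2/√33) = -0.743
df = n − 1 = 32
p-value = P(T ≤ -0.743) ≈ 0.2315
Since p ≈ 0.2315 > α = 0.01, fail to reject H0; the data do not provide sufficient evidence against H0.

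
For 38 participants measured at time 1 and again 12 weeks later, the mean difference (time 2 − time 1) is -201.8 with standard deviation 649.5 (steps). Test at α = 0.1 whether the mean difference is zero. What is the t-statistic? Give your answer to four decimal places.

H0: μ_d = 0; H1: μ_d ≠ 0 (paired t-test on the differences, two-sided).
t = d̄/(s_d/√n) = -201.8/(649.5/√38) = -1.9153
df = n − 1 = 37
Two-sided p-value ≈ 0.063
Since p ≈ 0.063 < α = 0.1, reject H0; the data support H1.

-1.9153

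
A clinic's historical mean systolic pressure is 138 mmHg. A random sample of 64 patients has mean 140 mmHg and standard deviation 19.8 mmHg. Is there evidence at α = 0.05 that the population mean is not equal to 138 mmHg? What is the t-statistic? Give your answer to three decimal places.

0.808

H0: μ = 138; H1: μ ≠ 138 (one-sample t-test, two-sided).
t = (x̄ − μ₀)/(s/√n) = (140 − 138)/(19.8/√64) = 0.808
df = n − 1 = 63
Two-sided p-value ≈ 0.4221
Since p ≈ 0.4221 > α = 0.05, fail to reject H0; the evidence is not statistically significant.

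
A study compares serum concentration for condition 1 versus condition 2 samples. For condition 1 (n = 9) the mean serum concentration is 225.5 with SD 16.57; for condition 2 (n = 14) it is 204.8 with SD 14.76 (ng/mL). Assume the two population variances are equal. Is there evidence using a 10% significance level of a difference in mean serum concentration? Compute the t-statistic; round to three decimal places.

Let group 1 = condition 1, group 2 = condition 2. H0: μ_1 = μ_2; H1: μ_1 ≠ μ_2 (two-sample pooled-variance t-test, two-sided).
s_p² = [(9−1)·16.57² + (14−1)·14.76²]/(9+14−2) = 239.46
t = (225.5 − 204.8)/√[239.46·(1/9 + 1/14)] = 3.131
df = n₁ + n₂ − 2 = 21
Two-sided p-value ≈ 0.005
Since p ≈ 0.005 < α = 0.1, reject H0; the evidence is statistically significant.

3.131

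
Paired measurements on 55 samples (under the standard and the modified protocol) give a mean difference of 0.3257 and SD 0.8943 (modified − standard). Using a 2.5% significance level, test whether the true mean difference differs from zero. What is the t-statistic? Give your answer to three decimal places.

2.701

H0: μ_d = 0; H1: μ_d ≠ 0 (paired t-test on the differences, two-sided).
t = d̄/(s_d/√n) = 0.3257/(0.8943/√55) = 2.701
df = n − 1 = 54
Two-sided p-value ≈ 0.009
Since p ≈ 0.009 < α = 0.025, reject H0; the evidence is statistically significant.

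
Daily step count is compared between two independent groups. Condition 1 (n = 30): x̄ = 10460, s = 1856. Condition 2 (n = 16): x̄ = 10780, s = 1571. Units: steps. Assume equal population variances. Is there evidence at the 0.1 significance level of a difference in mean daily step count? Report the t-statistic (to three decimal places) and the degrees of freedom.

t = -0.586, df = 44

Let group 1 = condition 1, group 2 = condition 2. H0: μ_1 = μ_2; H1: μ_1 ≠ μ_2 (two-sample pooled-variance t-test, two-sided).
s_p² = [(30−1)·1856² + (16−1)·1571²]/(30+16−2) = 3111770
t = (10460 − 10780)/√[3111770·(1/30 + 1/16)] = -0.586
df = n₁ + n₂ − 2 = 44
Two-sided p-value ≈ 0.5609
Since p ≈ 0.5609 > α = 0.1, fail to reject H0; the data do not provide sufficient evidence against H0.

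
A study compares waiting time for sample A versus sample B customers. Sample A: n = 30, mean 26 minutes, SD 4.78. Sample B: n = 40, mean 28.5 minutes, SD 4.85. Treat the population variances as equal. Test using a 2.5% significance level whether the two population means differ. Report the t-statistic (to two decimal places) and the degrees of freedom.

t = -2.15, df = 68

Let group 1 = sample A, group 2 = sample B. H0: μ_1 = μ_2; H1: μ_1 ≠ μ_2 (two-sample pooled-variance t-test, two-sided).
s_p² = [(30−1)·4.78² + (40−1)·4.85²]/(30+40−2) = 23.235
t = (26 − 28.5)/√[23.235·(1/30 + 1/40)] = -2.15
df = n₁ + n₂ − 2 = 68
Two-sided p-value ≈ 0.0353
Since p ≈ 0.0353 > α = 0.025, fail to reject H0; the data do not provide sufficient evidence against H0.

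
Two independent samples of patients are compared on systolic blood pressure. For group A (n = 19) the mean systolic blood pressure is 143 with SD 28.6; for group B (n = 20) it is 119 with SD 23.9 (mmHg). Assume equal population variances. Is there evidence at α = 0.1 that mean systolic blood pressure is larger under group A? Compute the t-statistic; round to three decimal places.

Let group 1 = group A, group 2 = group B. H0: μ_1 = μ_2; H1: μ_1 > μ_2 (two-sample pooled-variance t-test, right-tailed).
s_p² = [(19−1)·28.6² + (20−1)·23.9²]/(19+20−2) = 691.251
t = (143 − 119)/√[691.251·(1/19 + 1/20)] = 2.849
df = n₁ + n₂ − 2 = 37
p-value = P(T ≥ 2.849) ≈ 0.0036
Since p ≈ 0.0036 < α = 0.1, reject H0; the evidence is statistically significant.

2.849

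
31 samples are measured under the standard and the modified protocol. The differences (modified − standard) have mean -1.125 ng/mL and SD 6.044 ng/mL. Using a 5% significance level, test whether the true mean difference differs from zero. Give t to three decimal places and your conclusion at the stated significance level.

t = -1.036; fail to reject H0

H0: μ_d = 0; H1: μ_d ≠ 0 (paired t-test on the differences, two-sided).
t = d̄/(s_d/√n) = -1.125/(6.044/√31) = -1.036
df = n − 1 = 30
Two-sided p-value ≈ 0.308
Since p ≈ 0.308 > α = 0.05, fail to reject H0; the data do not provide sufficient evidence against H0.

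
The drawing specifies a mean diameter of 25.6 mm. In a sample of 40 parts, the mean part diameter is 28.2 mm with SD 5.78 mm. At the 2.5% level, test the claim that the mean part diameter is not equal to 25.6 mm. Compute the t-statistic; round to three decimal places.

H0: μ = 25.6; H1: μ ≠ 25.6 (one-sample t-test, two-sided).
t = (x̄ − μ₀)/(s/√n) = (28.2 − 25.6)/(5.78/√40) = 2.845
df = n − 1 = 39
Two-sided p-value ≈ 0.0070
Since p ≈ 0.0070 < α = 0.025, reject H0; the evidence is statistically significant.

2.845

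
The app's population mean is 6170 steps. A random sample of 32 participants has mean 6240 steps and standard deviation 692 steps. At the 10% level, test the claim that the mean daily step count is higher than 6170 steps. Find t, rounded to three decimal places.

0.572

H0: μ = 6170; H1: μ > 6170 (one-sample t-test, right-tailed).
t = (x̄ − μ₀)/(s/√n) = (6240 − 6170)/(692/√32) = 0.572
df = n − 1 = 31
p-value = P(T ≥ 0.572) ≈ 0.2856
Since p ≈ 0.2856 > α = 0.1, fail to reject H0; the evidence is not statistically significant.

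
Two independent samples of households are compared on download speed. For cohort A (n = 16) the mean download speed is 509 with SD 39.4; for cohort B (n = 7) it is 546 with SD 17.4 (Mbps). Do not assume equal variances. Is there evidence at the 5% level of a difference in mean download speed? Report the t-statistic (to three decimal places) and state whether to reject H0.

Let group 1 = cohort A, group 2 = cohort B. H0: μ_1 = μ_2; H1: μ_1 ≠ μ_2 (Welch's two-sample t-test, two-sided).
t = (x̄_1 − x̄_2)/√(s_1²/n_1 + s_2²/n_2) = (509 − 546)/√(39.4²/16 + 17.4²/7) = -3.124
Welch–Satterthwaite df ≈ 20.95
Two-sided p-value ≈ 0.005
Since p ≈ 0.005 < α = 0.05, reject H0; the data support H1.

t = -3.124; reject H0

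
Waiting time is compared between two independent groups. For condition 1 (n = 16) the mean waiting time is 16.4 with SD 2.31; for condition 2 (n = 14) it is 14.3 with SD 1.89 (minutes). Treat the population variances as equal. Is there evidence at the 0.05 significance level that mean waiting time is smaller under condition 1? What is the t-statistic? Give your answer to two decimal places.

2.70

Let group 1 = condition 1, group 2 = condition 2. H0: μ_1 = μ_2; H1: μ_1 < μ_2 (two-sample pooled-variance t-test, left-tailed).
s_p² = [(16−1)·2.31² + (14−1)·1.89²]/(16+14−2) = 4.5171
t = (16.4 − 14.3)/√[4.5171·(1/16 + 1/14)] = 2.70
df = n₁ + n₂ − 2 = 28
p-value = P(T ≤ 2.70) ≈ 0.9942
Since p ≈ 0.9942 > α = 0.05, fail to reject H0; the evidence is not statistically significant.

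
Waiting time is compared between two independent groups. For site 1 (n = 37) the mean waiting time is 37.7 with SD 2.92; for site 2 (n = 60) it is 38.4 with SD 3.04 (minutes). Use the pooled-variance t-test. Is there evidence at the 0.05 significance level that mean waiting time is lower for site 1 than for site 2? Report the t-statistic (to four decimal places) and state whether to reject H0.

Let group 1 = site 1, group 2 = site 2. H0: μ_1 = μ_2; H1: μ_1 < μ_2 (two-sample pooled-variance t-test, left-tailed).
s_p² = [(37−1)·2.92² + (60−1)·3.04²]/(37+60−2) = 8.97058
t = (37.7 − 38.4)/√[8.97058·(1/37 + 1/60)] = -1.1181
df = n₁ + n₂ − 2 = 95
p-value = P(T ≤ -1.1181) ≈ 0.133
Since p ≈ 0.133 > α = 0.05, fail to reject H0; the evidence is not statistically significant.

t = -1.1181; fail to reject H0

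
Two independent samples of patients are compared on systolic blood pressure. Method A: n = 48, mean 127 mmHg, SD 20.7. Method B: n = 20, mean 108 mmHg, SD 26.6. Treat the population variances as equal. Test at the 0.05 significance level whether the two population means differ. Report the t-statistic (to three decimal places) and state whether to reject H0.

t = 3.165; reject H0

Let group 1 = method A, group 2 = method B. H0: μ_1 = μ_2; H1: μ_1 ≠ μ_2 (two-sample pooled-variance t-test, two-sided).
s_p² = [(48−1)·20.7² + (20−1)·26.6²]/(48+20−2) = 508.828
t = (127 − 108)/√[508.828·(1/48 + 1/20)] = 3.165
df = n₁ + n₂ − 2 = 66
Two-sided p-value ≈ 0.0023
Since p ≈ 0.0023 < α = 0.05, reject H0; the evidence is statistically significant.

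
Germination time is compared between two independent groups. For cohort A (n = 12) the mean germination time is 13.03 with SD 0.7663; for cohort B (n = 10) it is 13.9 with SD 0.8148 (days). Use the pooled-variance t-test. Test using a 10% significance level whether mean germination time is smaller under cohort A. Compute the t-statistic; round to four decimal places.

Let group 1 = cohort A, group 2 = cohort B. H0: μ_1 = μ_2; H1: μ_1 < μ_2 (two-sample pooled-variance t-test, left-tailed).
s_p² = [(12−1)·0.7663² + (10−1)·0.8148²]/(12+10−2) = 0.621723
t = (13.03 − 13.9)/√[0.621723·(1/12 + 1/10)] = -2.5769
df = n₁ + n₂ − 2 = 20
p-value = P(T ≤ -2.5769) ≈ 0.009
Since p ≈ 0.009 < α = 0.1, reject H0; the data support H1.

-2.5769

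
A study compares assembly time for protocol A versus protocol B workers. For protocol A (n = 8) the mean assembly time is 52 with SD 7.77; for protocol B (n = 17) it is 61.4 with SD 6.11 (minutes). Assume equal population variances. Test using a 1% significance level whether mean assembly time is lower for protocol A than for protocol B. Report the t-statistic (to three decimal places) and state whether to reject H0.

Let group 1 = protocol A, group 2 = protocol B. H0: μ_1 = μ_2; H1: μ_1 < μ_2 (two-sample pooled-variance t-test, left-tailed).
s_p² = [(8−1)·7.77² + (17−1)·6.11²]/(8+17−2) = 44.3445
t = (52 − 61.4)/√[44.3445·(1/8 + 1/17)] = -3.292
df = n₁ + n₂ − 2 = 23
p-value = P(T ≤ -3.292) ≈ 0.002
Since p ≈ 0.002 < α = 0.01, reject H0; the evidence is statistically significant.

t = -3.292; reject H0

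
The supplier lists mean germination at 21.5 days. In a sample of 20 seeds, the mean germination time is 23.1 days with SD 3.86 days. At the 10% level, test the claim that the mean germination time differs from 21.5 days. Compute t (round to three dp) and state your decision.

H0: μ = 21.5; H1: μ ≠ 21.5 (one-sample t-test, two-sided).
t = (x̄ − μ₀)/(s/√n) = (23.1 − 21.5)/(3.86/√20) = 1.854
df = n − 1 = 19
Two-sided p-value ≈ 0.079
Since p ≈ 0.079 < α = 0.1, reject H0; the evidence is statistically significant.

t = 1.854; reject H0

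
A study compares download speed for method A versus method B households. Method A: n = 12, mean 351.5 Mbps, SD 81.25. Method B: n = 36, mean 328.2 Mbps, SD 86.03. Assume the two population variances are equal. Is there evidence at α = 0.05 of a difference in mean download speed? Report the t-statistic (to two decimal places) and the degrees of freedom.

t = 0.82, df = 46

Let group 1 = method A, group 2 = method B. H0: μ_1 = μ_2; H1: μ_1 ≠ μ_2 (two-sample pooled-variance t-test, two-sided).
s_p² = [(12−1)·81.25² + (36−1)·86.03²]/(12+36−2) = 7209.95
t = (351.5 − 328.2)/√[7209.95·(1/12 + 1/36)] = 0.82
df = n₁ + n₂ − 2 = 46
Two-sided p-value ≈ 0.4146
Since p ≈ 0.4146 > α = 0.05, fail to reject H0; the evidence is not statistically significant.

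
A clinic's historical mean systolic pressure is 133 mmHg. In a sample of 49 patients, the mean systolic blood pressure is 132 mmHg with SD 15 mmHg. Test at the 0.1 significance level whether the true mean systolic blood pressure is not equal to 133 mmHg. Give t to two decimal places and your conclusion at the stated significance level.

H0: μ = 133; H1: μ ≠ 133 (one-sample t-test, two-sided).
t = (x̄ − μ₀)/(s/√n) = (132 − 133)/(15/√49) = -0.47
df = n − 1 = 48
Two-sided p-value ≈ 0.643
Since p ≈ 0.643 > α = 0.1, fail to reject H0; the data do not provide sufficient evidence against H0.

t = -0.47; fail to reject H0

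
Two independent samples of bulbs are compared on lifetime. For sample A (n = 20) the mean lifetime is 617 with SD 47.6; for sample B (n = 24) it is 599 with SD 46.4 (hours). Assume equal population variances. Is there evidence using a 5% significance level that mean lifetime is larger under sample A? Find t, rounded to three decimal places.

1.266

Let group 1 = sample A, group 2 = sample B. H0: μ_1 = μ_2; H1: μ_1 > μ_2 (two-sample pooled-variance t-test, right-tailed).
s_p² = [(20−1)·47.6² + (24−1)·46.4²]/(20+24−2) = 2203.99
t = (617 − 599)/√[2203.99·(1/20 + 1/24)] = 1.266
df = n₁ + n₂ − 2 = 42
p-value = P(T ≥ 1.266) ≈ 0.106
Since p ≈ 0.106 > α = 0.05, fail to reject H0; the evidence is not statistically significant.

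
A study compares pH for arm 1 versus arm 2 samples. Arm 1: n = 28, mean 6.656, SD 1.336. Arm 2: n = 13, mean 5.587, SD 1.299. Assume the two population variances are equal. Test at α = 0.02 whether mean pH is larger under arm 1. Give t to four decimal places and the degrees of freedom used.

Let group 1 = arm 1, group 2 = arm 2. H0: μ_1 = μ_2; H1: μ_1 > μ_2 (two-sample pooled-variance t-test, right-tailed).
s_p² = [(28−1)·1.336² + (13−1)·1.299²]/(28+13−2) = 1.7549
t = (6.656 − 5.587)/√[1.7549·(1/28 + 1/13)] = 2.4044
df = n₁ + n₂ − 2 = 39
p-value = P(T ≥ 2.4044) ≈ 0.011
Since p ≈ 0.011 < α = 0.02, reject H0; the evidence is statistically significant.

t = 2.4044, df = 39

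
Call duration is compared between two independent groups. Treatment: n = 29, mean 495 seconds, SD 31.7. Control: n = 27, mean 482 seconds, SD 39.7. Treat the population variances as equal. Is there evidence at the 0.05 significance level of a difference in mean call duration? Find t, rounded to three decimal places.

1.359

Let group 1 = treatment, group 2 = control. H0: μ_1 = μ_2; H1: μ_1 ≠ μ_2 (two-sample pooled-variance t-test, two-sided).
s_p² = [(29−1)·31.7² + (27−1)·39.7²]/(29+27−2) = 1279.91
t = (495 − 482)/√[1279.91·(1/29 + 1/27)] = 1.359
df = n₁ + n₂ − 2 = 54
Two-sided p-value ≈ 0.180
Since p ≈ 0.180 > α = 0.05, fail to reject H0; the data do not provide sufficient evidence against H0.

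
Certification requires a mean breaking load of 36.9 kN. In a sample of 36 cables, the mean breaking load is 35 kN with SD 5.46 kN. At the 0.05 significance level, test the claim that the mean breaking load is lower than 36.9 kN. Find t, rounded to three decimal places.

-2.088

H0: μ = 36.9; H1: μ < 36.9 (one-sample t-test, left-tailed).
t = (x̄ − μ₀)/(s/√n) = (35 − 36.9)/(5.46/√36) = -2.088
df = n − 1 = 35
p-value = P(T ≤ -2.088) ≈ 0.022
Since p ≈ 0.022 < α = 0.05, reject H0; the data support H1.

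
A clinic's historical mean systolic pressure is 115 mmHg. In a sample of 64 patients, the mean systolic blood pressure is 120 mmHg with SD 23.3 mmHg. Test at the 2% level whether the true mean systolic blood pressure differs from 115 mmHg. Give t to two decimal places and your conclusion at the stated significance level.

H0: μ = 115; H1: μ ≠ 115 (one-sample t-test, two-sided).
t = (x̄ − μ₀)/(s/√n) = (120 − 115)/(23.3/√64) = 1.72
df = n − 1 = 63
Two-sided p-value ≈ 0.0909
Since p ≈ 0.0909 > α = 0.02, fail to reject H0; the evidence is not statistically significant.

t = 1.72; fail to reject H0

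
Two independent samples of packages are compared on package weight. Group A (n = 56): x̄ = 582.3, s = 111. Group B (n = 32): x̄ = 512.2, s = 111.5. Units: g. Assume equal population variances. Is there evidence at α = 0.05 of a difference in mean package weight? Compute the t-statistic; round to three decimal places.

Let group 1 = group A, group 2 = group B. H0: μ_1 = μ_2; H1: μ_1 ≠ μ_2 (two-sample pooled-variance t-test, two-sided).
s_p² = [(56−1)·111² + (32−1)·111.5²]/(56+32−2) = 12361.1
t = (582.3 − 512.2)/√[12361.1·(1/56 + 1/32)] = 2.845
df = n₁ + n₂ − 2 = 86
Two-sided p-value ≈ 0.0055
Since p ≈ 0.0055 < α = 0.05, reject H0; the data support H1.

2.845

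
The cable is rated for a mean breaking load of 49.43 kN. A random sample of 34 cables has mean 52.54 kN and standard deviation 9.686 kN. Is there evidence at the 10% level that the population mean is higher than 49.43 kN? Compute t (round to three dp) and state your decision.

H0: μ = 49.43; H1: μ > 49.43 (one-sample t-test, right-tailed).
t = (x̄ − μ₀)/(s/√n) = (52.54 − 49.43)/(9.686/√34) = 1.872
df = n − 1 = 33
p-value = P(T ≥ 1.872) ≈ 0.0350
Since p ≈ 0.0350 < α = 0.1, reject H0; the data support H1.

t = 1.872; reject H0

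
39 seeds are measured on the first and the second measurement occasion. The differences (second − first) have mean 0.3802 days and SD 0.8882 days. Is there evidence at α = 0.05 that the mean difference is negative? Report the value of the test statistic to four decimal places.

2.6732

H0: μ_d = 0; H1: μ_d < 0 (paired t-test on the differences, left-tailed).
t = d̄/(s_d/√n) = 0.3802/(0.8882/√39) = 2.6732
df = n − 1 = 38
p-value = P(T ≤ 2.6732) ≈ 0.994
Since p ≈ 0.994 > α = 0.05, fail to reject H0; the data do not provide sufficient evidence against H0.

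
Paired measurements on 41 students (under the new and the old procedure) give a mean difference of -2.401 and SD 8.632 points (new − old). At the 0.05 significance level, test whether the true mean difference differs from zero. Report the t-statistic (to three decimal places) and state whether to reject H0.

H0: μ_d = 0; H1: μ_d ≠ 0 (paired t-test on the differences, two-sided).
t = d̄/(s_d/√n) = -2.401/(8.632/√41) = -1.781
df = n − 1 = 40
Two-sided p-value ≈ 0.0825
Since p ≈ 0.0825 > α = 0.05, fail to reject H0; the evidence is not statistically significant.

t = -1.781; fail to reject H0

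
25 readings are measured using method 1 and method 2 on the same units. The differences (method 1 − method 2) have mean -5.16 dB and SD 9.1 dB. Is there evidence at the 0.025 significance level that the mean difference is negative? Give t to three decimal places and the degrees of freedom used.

H0: μ_d = 0; H1: μ_d < 0 (paired t-test on the differences, left-tailed).
t = d̄/(s_d/√n) = -5.16/(9.1/√25) = -2.835
df = n − 1 = 24
p-value = P(T ≤ -2.835) ≈ 0.005
Since p ≈ 0.005 < α = 0.025, reject H0; the evidence is statistically significant.

t = -2.835, df = 24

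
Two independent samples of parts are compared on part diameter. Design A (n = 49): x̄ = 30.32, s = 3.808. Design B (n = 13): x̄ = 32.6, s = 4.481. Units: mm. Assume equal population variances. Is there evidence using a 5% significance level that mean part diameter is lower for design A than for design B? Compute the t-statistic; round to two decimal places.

-1.85

Let group 1 = design A, group 2 = design B. H0: μ_1 = μ_2; H1: μ_1 < μ_2 (two-sample pooled-variance t-test, left-tailed).
s_p² = [(49−1)·3.808² + (13−1)·4.481²]/(49+13−2) = 15.6166
t = (30.32 − 32.6)/√[15.6166·(1/49 + 1/13)] = -1.85
df = n₁ + n₂ − 2 = 60
p-value = P(T ≤ -1.85) ≈ 0.035
Since p ≈ 0.035 < α = 0.05, reject H0; the evidence is statistically significant.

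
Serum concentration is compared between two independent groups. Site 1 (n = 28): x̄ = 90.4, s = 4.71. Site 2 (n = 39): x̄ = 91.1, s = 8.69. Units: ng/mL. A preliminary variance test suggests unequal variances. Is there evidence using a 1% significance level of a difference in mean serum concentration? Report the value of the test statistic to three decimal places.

-0.424

Let group 1 = site 1, group 2 = site 2. H0: μ_1 = μ_2; H1: μ_1 ≠ μ_2 (Welch's two-sample t-test, two-sided).
t = (x̄_1 − x̄_2)/√(s_1²/n_1 + s_2²/n_2) = (90.4 − 91.1)/√(4.71²/28 + 8.69²/39) = -0.424
Welch–Satterthwaite df ≈ 61.07
Two-sided p-value ≈ 0.673
Since p ≈ 0.673 > α = 0.01, fail to reject H0; the evidence is not statistically significant.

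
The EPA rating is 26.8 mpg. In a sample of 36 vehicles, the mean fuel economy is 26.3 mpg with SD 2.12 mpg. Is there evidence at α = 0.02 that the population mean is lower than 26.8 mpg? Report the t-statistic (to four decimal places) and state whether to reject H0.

H0: μ = 26.8; H1: μ < 26.8 (one-sample t-test, left-tailed).
t = (x̄ − μ₀)/(s/√n) = (26.3 − 26.8)/(2.12/√36) = -1.4151
df = n − 1 = 35
p-value = P(T ≤ -1.4151) ≈ 0.0829
Since p ≈ 0.0829 > α = 0.02, fail to reject H0; the data do not provide sufficient evidence against H0.

t = -1.4151; fail to reject H0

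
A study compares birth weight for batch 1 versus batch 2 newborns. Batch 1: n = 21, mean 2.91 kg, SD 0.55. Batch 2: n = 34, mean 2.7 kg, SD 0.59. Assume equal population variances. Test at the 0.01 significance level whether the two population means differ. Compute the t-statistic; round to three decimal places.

1.315

Let group 1 = batch 1, group 2 = batch 2. H0: μ_1 = μ_2; H1: μ_1 ≠ μ_2 (two-sample pooled-variance t-test, two-sided).
s_p² = [(21−1)·0.55² + (34−1)·0.59²]/(21+34−2) = 0.330892
t = (2.91 − 2.7)/√[0.330892·(1/21 + 1/34)] = 1.315
df = n₁ + n₂ − 2 = 53
Two-sided p-value ≈ 0.194
Since p ≈ 0.194 > α = 0.01, fail to reject H0; the data do not provide sufficient evidence against H0.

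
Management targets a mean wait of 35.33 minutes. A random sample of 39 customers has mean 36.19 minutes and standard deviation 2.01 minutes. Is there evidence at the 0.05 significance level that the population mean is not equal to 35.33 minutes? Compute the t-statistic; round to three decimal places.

H0: μ = 35.33; H1: μ ≠ 35.33 (one-sample t-test, two-sided).
t = (x̄ − μ₀)/(s/√n) = (36.19 − 35.33)/(2.01/√39) = 2.672
df = n − 1 = 38
Two-sided p-value ≈ 0.0110
Since p ≈ 0.0110 < α = 0.05, reject H0; the data support H1.

2.672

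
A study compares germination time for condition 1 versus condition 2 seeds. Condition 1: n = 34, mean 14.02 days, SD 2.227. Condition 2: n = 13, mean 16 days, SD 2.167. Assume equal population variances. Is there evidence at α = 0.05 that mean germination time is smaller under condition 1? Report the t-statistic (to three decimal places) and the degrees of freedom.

Let group 1 = condition 1, group 2 = condition 2. H0: μ_1 = μ_2; H1: μ_1 < μ_2 (two-sample pooled-variance t-test, left-tailed).
s_p² = [(34−1)·2.227² + (13−1)·2.167²]/(34+13−2) = 4.88922
t = (14.02 − 16)/√[4.88922·(1/34 + 1/13)] = -2.746
df = n₁ + n₂ − 2 = 45
p-value = P(T ≤ -2.746) ≈ 0.0043
Since p ≈ 0.0043 < α = 0.05, reject H0; the evidence is statistically significant.

t = -2.746, df = 45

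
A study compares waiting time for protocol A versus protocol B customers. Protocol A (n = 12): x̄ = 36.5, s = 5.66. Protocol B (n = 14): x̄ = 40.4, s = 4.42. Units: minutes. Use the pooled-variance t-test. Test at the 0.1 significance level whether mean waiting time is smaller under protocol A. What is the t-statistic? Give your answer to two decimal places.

-1.97

Let group 1 = protocol A, group 2 = protocol B. H0: μ_1 = μ_2; H1: μ_1 < μ_2 (two-sample pooled-variance t-test, left-tailed).
s_p² = [(12−1)·5.66² + (14−1)·4.42²]/(12+14−2) = 25.2652
t = (36.5 − 40.4)/√[25.2652·(1/12 + 1/14)] = -1.97
df = n₁ + n₂ − 2 = 24
p-value = P(T ≤ -1.97) ≈ 0.030
Since p ≈ 0.030 < α = 0.1, reject H0; the evidence is statistically significant.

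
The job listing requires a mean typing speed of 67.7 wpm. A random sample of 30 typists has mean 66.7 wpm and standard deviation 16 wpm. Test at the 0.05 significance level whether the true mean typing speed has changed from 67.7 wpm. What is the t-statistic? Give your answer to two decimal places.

H0: μ = 67.7; H1: μ ≠ 67.7 (one-sample t-test, two-sided).
t = (x̄ − μ₀)/(s/√n) = (66.7 − 67.7)/(16/√30) = -0.34
df = n − 1 = 29
Two-sided p-value ≈ 0.735
Since p ≈ 0.735 > α = 0.05, fail to reject H0; the data do not provide sufficient evidence against H0.

-0.34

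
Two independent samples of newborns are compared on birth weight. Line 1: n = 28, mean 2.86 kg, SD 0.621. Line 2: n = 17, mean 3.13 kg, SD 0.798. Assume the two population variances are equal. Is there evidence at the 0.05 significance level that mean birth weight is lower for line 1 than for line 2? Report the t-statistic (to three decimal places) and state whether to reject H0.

Let group 1 = line 1, group 2 = line 2. H0: μ_1 = μ_2; H1: μ_1 < μ_2 (two-sample pooled-variance t-test, left-tailed).
s_p² = [(28−1)·0.621² + (17−1)·0.798²]/(28+17−2) = 0.479097
t = (2.86 − 3.13)/√[0.479097·(1/28 + 1/17)] = -1.269
df = n₁ + n₂ − 2 = 43
p-value = P(T ≤ -1.269) ≈ 0.106
Since p ≈ 0.106 > α = 0.05, fail to reject H0; the evidence is not statistically significant.

t = -1.269; fail to reject H0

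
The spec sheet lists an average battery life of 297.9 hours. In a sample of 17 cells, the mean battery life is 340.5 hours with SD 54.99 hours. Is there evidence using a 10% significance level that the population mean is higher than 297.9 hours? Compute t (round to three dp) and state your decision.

H0: μ = 297.9; H1: μ > 297.9 (one-sample t-test, right-tailed).
t = (x̄ − μ₀)/(s/√n) = (340.5 − 297.9)/(54.99/√17) = 3.194
df = n − 1 = 16
p-value = P(T ≥ 3.194) ≈ 0.003
Since p ≈ 0.003 < α = 0.1, reject H0; the evidence is statistically significant.

t = 3.194; reject H0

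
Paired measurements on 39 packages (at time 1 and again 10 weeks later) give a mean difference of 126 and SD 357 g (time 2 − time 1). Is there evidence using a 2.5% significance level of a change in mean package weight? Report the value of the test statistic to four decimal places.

H0: μ_d = 0; H1: μ_d ≠ 0 (paired t-test on the differences, two-sided).
t = d̄/(s_d/√n) = 126/(357/√39) = 2.2041
df = n − 1 = 38
Two-sided p-value ≈ 0.034
Since p ≈ 0.034 > α = 0.025, fail to reject H0; the evidence is not statistically significant.

2.2041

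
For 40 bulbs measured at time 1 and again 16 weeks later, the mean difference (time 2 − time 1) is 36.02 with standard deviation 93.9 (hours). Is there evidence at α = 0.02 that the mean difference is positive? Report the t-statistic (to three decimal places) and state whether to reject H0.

H0: μ_d = 0; H1: μ_d > 0 (paired t-test on the differences, right-tailed).
t = d̄/(s_d/√n) = 36.02/(93.9/√40) = 2.426
df = n − 1 = 39
p-value = P(T ≥ 2.426) ≈ 0.0100
Since p ≈ 0.0100 < α = 0.02, reject H0; the evidence is statistically significant.

t = 2.426; reject H0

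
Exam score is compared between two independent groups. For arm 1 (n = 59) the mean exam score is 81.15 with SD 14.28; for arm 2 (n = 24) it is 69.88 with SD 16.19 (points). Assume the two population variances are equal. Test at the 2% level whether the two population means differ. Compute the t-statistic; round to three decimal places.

Let group 1 = arm 1, group 2 = arm 2. H0: μ_1 = μ_2; H1: μ_1 ≠ μ_2 (two-sample pooled-variance t-test, two-sided).
s_p² = [(59−1)·14.28² + (24−1)·16.19²]/(59+24−2) = 220.444
t = (81.15 − 69.88)/√[220.444·(1/59 + 1/24)] = 3.135
df = n₁ + n₂ − 2 = 81
Two-sided p-value ≈ 0.002
Since p ≈ 0.002 < α = 0.02, reject H0; the data support H1.

3.135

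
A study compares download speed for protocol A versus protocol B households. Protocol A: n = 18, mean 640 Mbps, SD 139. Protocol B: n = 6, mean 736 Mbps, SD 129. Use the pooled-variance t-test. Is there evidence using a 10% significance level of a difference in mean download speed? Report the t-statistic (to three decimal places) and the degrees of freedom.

Let group 1 = protocol A, group 2 = protocol B. H0: μ_1 = μ_2; H1: μ_1 ≠ μ_2 (two-sample pooled-variance t-test, two-sided).
s_p² = [(18−1)·139² + (6−1)·129²]/(18+6−2) = 18711.9
t = (640 − 736)/√[18711.9·(1/18 + 1/6)] = -1.489
df = n₁ + n₂ − 2 = 22
Two-sided p-value ≈ 0.1508
Since p ≈ 0.1508 > α = 0.1, fail to reject H0; the evidence is not statistically significant.

t = -1.489, df = 22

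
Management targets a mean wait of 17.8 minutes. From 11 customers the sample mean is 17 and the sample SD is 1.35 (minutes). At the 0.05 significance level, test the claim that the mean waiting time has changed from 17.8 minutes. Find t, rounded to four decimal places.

-1.9654

H0: μ = 17.8; H1: μ ≠ 17.8 (one-sample t-test, two-sided).
t = (x̄ − μ₀)/(s/√n) = (17 − 17.8)/(1.35/√11) = -1.9654
df = n − 1 = 10
Two-sided p-value ≈ 0.078
Since p ≈ 0.078 > α = 0.05, fail to reject H0; the evidence is not statistically significant.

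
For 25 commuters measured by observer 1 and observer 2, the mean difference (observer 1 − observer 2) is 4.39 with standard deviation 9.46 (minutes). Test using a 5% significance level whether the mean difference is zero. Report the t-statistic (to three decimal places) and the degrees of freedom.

t = 2.320, df = 24

H0: μ_d = 0; H1: μ_d ≠ 0 (paired t-test on the differences, two-sided).
t = d̄/(s_d/√n) = 4.39/(9.46/√25) = 2.320
df = n − 1 = 24
Two-sided p-value ≈ 0.029
Since p ≈ 0.029 < α = 0.05, reject H0; the evidence is statistically significant.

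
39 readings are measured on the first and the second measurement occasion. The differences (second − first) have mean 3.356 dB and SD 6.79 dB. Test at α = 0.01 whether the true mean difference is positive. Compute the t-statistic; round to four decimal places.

3.0866

H0: μ_d = 0; H1: μ_d > 0 (paired t-test on the differences, right-tailed).
t = d̄/(s_d/√n) = 3.356/(6.79/√39) = 3.0866
df = n − 1 = 38
p-value = P(T ≥ 3.0866) ≈ 0.0019
Since p ≈ 0.0019 < α = 0.01, reject H0; the data support H1.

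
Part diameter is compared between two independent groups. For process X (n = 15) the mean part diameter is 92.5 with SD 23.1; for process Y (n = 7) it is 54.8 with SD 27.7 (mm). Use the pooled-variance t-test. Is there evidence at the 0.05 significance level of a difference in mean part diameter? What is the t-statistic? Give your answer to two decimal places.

3.35

Let group 1 = process X, group 2 = process Y. H0: μ_1 = μ_2; H1: μ_1 ≠ μ_2 (two-sample pooled-variance t-test, two-sided).
s_p² = [(15−1)·23.1² + (7−1)·27.7²]/(15+7−2) = 603.714
t = (92.5 − 54.8)/√[603.714·(1/15 + 1/7)] = 3.35
df = n₁ + n₂ − 2 = 20
Two-sided p-value ≈ 0.0032
Since p ≈ 0.0032 < α = 0.05, reject H0; the data support H1.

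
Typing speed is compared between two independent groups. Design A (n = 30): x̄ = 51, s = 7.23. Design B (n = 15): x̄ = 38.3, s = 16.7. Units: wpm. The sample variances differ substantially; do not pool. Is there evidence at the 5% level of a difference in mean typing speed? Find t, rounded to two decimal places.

2.82

Let group 1 = design A, group 2 = design B. H0: μ_1 = μ_2; H1: μ_1 ≠ μ_2 (Welch's two-sample t-test, two-sided).
t = (x̄_1 − x̄_2)/√(s_1²/n_1 + s_2²/n_2) = (51 − 38.3)/√(7.23²/30 + 16.7²/15) = 2.82
Welch–Satterthwaite df ≈ 16.68
Two-sided p-value ≈ 0.012
Since p ≈ 0.012 < α = 0.05, reject H0; the data support H1.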